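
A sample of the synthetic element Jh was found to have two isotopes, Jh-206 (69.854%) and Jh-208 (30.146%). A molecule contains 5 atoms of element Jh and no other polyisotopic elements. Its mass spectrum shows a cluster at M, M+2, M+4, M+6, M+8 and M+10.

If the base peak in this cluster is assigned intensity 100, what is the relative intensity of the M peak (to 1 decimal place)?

Term probabilities: M 0.1663, M+2 0.3589, M+4 0.3098, M+6 0.1337, M+8 0.0288, M+10 0.0025. Base peak = M+2.
P(M+2) = C(5,1) × 0.69854^4 × 0.30146^1 = 5 × 0.23810314 × 0.30146 = 0.358893 (base)
P(M) = C(5,0) × 0.69854^5 × 0.30146^0 = 1 × 0.16632457 × 1.0000 = 0.166325
Relative intensity = 0.166325 / 0.358893 × 100 = 46.3

46.3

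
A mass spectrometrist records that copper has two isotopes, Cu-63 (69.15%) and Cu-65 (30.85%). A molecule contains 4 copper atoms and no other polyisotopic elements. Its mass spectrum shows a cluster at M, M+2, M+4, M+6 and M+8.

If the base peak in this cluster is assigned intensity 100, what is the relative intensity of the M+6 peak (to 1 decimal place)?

19.9

(0.6915 + 0.3085)^4 gives M 0.2286, M+2 0.4080, M+4 0.2731, M+6 0.0812, M+8 0.0091; the largest is M+2.
P(M+2) = C(4,1) × 0.6915^3 × 0.3085^1 = 4 × 0.33065611 × 0.3085 = 0.408030 (base)
P(M+6) = C(4,3) × 0.6915^1 × 0.3085^3 = 4 × 0.6915 × 0.02936064 = 0.081212
Relative intensity = 0.081212 / 0.408030 × 100 = 19.9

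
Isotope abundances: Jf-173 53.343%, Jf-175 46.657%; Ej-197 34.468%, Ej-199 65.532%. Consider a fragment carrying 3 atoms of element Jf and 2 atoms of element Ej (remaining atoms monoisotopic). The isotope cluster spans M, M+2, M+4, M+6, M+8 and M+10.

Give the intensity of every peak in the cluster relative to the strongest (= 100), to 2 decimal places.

Element Jf pattern (n=3): 0.15178621 : 0.39828407 : 0.34836323 : 0.10156649
Element Ej pattern (n=2): 0.1188043 : 0.4517514 : 0.4294443
Convolve the two distributions (both contribute in 2-u steps):
  M: 0.15178621×0.1188043 = 0.018033
  M+2: 0.15178621×0.4517514 + 0.39828407×0.1188043 = 0.115887
  M+4: 0.15178621×0.4294443 + 0.39828407×0.4517514 + 0.34836323×0.1188043 = 0.286496
  M+6: 0.39828407×0.4294443 + 0.34836323×0.4517514 + 0.10156649×0.1188043 = 0.340481
  M+8: 0.34836323×0.4294443 + 0.10156649×0.4517514 = 0.195485
  M+10: 0.10156649×0.4294443 = 0.043617
Scale to base peak (0.340481) = 100: 5.30 : 34.04 : 84.14 : 100.00 : 57.41 : 12.81

5.30 : 34.04 : 84.14 : 100.00 : 57.41 : 12.81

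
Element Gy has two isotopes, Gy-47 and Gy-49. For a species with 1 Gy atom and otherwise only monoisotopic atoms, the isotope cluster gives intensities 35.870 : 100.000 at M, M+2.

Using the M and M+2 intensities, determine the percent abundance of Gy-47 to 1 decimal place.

Write p for the Gy-47 fraction. I(M+2)/I(M) = [C(1,1)·p^0·(1−p)] / p^1 = 1·(1−p)/p = 100.000/35.870 = 2.7878
(1−p)/p = 2.7878/1 = 2.7878  ⇒  p = 1/(1 + 2.7878) = 0.2640
Gy-47: 26.4%, Gy-49: 73.6%.

26.4%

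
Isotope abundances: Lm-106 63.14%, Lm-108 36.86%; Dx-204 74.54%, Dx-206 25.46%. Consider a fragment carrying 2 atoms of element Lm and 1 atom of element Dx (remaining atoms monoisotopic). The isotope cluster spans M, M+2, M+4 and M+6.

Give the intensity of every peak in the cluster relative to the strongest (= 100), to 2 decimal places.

Element Lm pattern (n=2): 0.39866596 : 0.46546808 : 0.13586596
Element Dx pattern (n=1): 0.7454 : 0.2546
Convolve the two distributions (both contribute in 2-u steps):
  M: 0.39866596×0.7454 = 0.297166
  M+2: 0.39866596×0.2546 + 0.46546808×0.7454 = 0.448460
  M+4: 0.46546808×0.2546 + 0.13586596×0.7454 = 0.219783
  M+6: 0.13586596×0.2546 = 0.034591
Scale to base peak (0.448460) = 100: 66.26 : 100.00 : 49.01 : 7.71

66.26 : 100.00 : 49.01 : 7.71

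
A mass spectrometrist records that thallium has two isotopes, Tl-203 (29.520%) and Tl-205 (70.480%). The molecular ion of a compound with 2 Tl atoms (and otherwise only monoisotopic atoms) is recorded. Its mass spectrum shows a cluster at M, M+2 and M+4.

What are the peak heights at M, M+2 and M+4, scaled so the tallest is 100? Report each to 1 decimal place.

17.5 : 83.8 : 100.0

Expanding (0.29520 + 0.70480)^2:
P(M) = 0.29520^2 = 0.087143
P(M+2) = 2 × 0.29520^1 × 0.70480^1 = 0.416114
P(M+4) = 0.70480^2 = 0.496743
The M+4 peak is largest (0.496743); scaling to 100 gives 17.5 : 83.8 : 100.0.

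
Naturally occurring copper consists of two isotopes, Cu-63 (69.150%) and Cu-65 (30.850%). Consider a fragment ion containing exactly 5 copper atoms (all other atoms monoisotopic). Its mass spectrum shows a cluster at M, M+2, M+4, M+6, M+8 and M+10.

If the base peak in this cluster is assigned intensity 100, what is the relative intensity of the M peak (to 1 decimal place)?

44.8

Term probabilities: M 0.1581, M+2 0.3527, M+4 0.3147, M+6 0.1404, M+8 0.0313, M+10 0.0028. Base peak = M+2.
P(M+2) = C(5,1) × 0.69150^4 × 0.30850^1 = 5 × 0.2286487 × 0.3085 = 0.352691 (base)
P(M) = C(5,0) × 0.69150^5 × 0.30850^0 = 1 × 0.15811058 × 1.0000 = 0.158111
Relative intensity = 0.158111 / 0.352691 × 100 = 44.8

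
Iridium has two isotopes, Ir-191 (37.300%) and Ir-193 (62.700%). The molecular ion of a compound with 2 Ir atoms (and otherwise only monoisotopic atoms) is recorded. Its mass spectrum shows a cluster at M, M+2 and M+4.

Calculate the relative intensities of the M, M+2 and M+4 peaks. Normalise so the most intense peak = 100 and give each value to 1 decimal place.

The 2 Ir atoms are independent, so intensities follow the terms of (0.37300 + 0.62700)^2.
P(M) = 0.37300^2 = 0.139129
P(M+2) = 2 × 0.37300^1 × 0.62700^1 = 0.467742
P(M+4) = 0.62700^2 = 0.393129
The M+2 peak is largest (0.467742); scaling to 100 gives 29.7 : 100.0 : 84.0.

29.7 : 100.0 : 84.0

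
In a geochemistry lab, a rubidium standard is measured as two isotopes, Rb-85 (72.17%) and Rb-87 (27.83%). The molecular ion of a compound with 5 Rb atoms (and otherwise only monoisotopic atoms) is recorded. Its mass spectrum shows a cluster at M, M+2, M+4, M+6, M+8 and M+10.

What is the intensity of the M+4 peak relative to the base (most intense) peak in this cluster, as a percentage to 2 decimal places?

77.12%

Term probabilities: M 0.1958, M+2 0.3775, M+4 0.2911, M+6 0.1123, M+8 0.0216, M+10 0.0017. Base peak = M+2.
P(M+2) = C(5,1) × 0.7217^4 × 0.2783^1 = 5 × 0.27128565 × 0.2783 = 0.377494 (base)
P(M+4) = C(5,2) × 0.7217^3 × 0.2783^2 = 10 × 0.37589809 × 0.07745089 = 0.291136
Relative intensity = 0.291136 / 0.377494 × 100 = 77.12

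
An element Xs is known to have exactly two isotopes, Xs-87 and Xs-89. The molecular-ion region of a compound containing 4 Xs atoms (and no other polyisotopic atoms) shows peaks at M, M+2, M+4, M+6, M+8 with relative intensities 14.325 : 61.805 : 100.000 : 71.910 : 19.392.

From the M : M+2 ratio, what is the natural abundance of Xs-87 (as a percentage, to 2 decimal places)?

If p is the fraction of Xs that is Xs-87, then I(M+2)/I(M) = [C(4,1)·p^3·(1−p)] / p^4 = 4·(1−p)/p = 61.805/14.325 = 4.3145
(1−p)/p = 4.3145/4 = 1.0786  ⇒  p = 1/(1 + 1.0786) = 0.4811
Xs-87: 48.11%, Xs-89: 51.89%.

48.11%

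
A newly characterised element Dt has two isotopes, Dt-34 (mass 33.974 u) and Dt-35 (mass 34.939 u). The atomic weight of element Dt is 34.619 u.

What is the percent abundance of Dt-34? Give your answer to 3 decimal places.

33.161%

Let x be the fractional abundance of Dt-34; then Dt-35 has abundance 1 − x.
33.974·x + 34.939·(1 − x) = 34.619
(33.974 − 34.939)·x = 34.619 − 34.939
x = -0.320 / -0.965 = 0.33161 → 33.161% Dt-34, 66.839% Dt-35.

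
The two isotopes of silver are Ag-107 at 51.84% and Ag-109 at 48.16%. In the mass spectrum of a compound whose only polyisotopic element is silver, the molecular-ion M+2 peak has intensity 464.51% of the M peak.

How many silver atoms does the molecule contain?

For n independent Ag atoms, I(M+2)/I(M) = n · (abundance Ag-109) / (abundance Ag-107) = n · 0.4816/0.5184.
n = 4.6451 × 0.5184/0.4816 = 5.00 ≈ 5

5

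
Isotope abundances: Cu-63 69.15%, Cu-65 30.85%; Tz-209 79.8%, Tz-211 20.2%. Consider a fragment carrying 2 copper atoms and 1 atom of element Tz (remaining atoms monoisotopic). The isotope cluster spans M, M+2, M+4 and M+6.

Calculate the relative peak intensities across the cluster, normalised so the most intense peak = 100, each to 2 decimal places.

87.31 : 100.00 : 37.10 : 4.40

Copper pattern (n=2): 0.47817225 : 0.4266555 : 0.09517225
Element Tz pattern (n=1): 0.7980 : 0.2020
Convolve the two distributions (both contribute in 2-u steps):
  M: 0.47817225×0.7980 = 0.381581
  M+2: 0.47817225×0.2020 + 0.4266555×0.7980 = 0.437062
  M+4: 0.4266555×0.2020 + 0.09517225×0.7980 = 0.162132
  M+6: 0.09517225×0.2020 = 0.019225
Scale to base peak (0.437062) = 100: 87.31 : 100.00 : 37.10 : 4.40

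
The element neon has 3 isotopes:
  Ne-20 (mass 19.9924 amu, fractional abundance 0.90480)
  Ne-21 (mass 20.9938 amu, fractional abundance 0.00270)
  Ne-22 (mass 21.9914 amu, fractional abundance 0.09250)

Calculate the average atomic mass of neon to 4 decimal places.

20.1800 amu

Average mass = Σ (abundance × isotope mass) = 0.90480 × 19.9924 + 0.00270 × 20.9938 + 0.09250 × 21.9914
= 18.08912 + 0.05668 + 2.03420 = 20.18000 amu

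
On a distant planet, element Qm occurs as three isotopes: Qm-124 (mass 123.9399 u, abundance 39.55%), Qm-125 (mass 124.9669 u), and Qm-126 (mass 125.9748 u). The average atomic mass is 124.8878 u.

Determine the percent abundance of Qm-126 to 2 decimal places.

The remaining 60.45% is split between Qm-125 (fraction x) and Qm-126 (fraction 0.6045 − x).
Substituting: 124.9669x + 125.9748(0.6045 − x) = 75.86956955
(124.9669 − 125.9748)x = -0.28219705  ⇒  x = 0.27999, y = 0.32451
Qm-125: 28.00%, Qm-126: 32.45%.

32.45%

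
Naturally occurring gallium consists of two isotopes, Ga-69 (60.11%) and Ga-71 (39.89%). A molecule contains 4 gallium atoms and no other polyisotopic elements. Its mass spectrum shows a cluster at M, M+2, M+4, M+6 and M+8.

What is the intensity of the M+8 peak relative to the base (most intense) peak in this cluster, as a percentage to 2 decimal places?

Binomial terms of (0.6011 + 0.3989)^4: M 0.1306, M+2 0.3465, M+4 0.3450, M+6 0.1526, M+8 0.0253 → M+2 is the base peak.
P(M+2) = C(4,1) × 0.6011^3 × 0.3989^1 = 4 × 0.21719018 × 0.3989 = 0.346549 (base)
P(M+8) = C(4,4) × 0.6011^0 × 0.3989^4 = 1 × 1.0000 × 0.02531956 = 0.025320
Relative intensity = 0.025320 / 0.346549 × 100 = 7.31

7.31%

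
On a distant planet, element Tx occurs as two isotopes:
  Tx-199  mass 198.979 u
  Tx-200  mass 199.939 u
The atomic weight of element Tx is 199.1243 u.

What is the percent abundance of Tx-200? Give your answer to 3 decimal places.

With x = fraction of Tx-199 (so Tx-200 is 1 − x):
198.979·x + 199.939·(1 − x) = 199.1243
(198.979 − 199.939)·x = 199.1243 − 199.939
x = -0.8147 / -0.960 = 0.84865 → 84.865% Tx-199, 15.135% Tx-200.

15.135%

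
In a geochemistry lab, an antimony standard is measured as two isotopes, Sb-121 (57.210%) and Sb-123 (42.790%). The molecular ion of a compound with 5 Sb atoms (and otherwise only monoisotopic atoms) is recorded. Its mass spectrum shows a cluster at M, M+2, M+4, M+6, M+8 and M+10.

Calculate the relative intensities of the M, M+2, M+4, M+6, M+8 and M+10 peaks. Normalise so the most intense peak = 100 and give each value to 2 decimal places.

17.88 : 66.85 : 100.00 : 74.79 : 27.97 : 4.18

The 5 Sb atoms are independent, so intensities follow the terms of (0.57210 + 0.42790)^5.
P(M) = 0.57210^5 = 0.061286
P(M+2) = 5 × 0.57210^4 × 0.42790^1 = 0.229192
P(M+4) = 10 × 0.57210^3 × 0.42790^2 = 0.342847
P(M+6) = 10 × 0.57210^2 × 0.42790^3 = 0.256431
P(M+8) = 5 × 0.57210^1 × 0.42790^4 = 0.095898
P(M+10) = 0.42790^5 = 0.014345
The M+4 peak is largest (0.342847); scaling to 100 gives 17.88 : 66.85 : 100.00 : 74.79 : 27.97 : 4.18.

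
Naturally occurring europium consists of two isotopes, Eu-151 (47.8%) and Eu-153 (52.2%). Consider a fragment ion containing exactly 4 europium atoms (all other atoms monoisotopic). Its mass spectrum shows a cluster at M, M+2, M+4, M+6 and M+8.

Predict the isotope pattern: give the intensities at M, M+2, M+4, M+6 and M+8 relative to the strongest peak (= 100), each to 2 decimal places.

13.98 : 61.05 : 100.00 : 72.80 : 19.88

The 4 Eu atoms are independent, so intensities follow the terms of (0.478 + 0.522)^4.
P(M) = 0.478^4 = 0.052205
P(M+2) = 4 × 0.478^3 × 0.522^1 = 0.228042
P(M+4) = 6 × 0.478^2 × 0.522^2 = 0.373549
P(M+6) = 4 × 0.478^1 × 0.522^3 = 0.271956
P(M+8) = 0.522^4 = 0.074248
The M+4 peak is largest (0.373549); scaling to 100 gives 13.98 : 61.05 : 100.00 : 72.80 : 19.88.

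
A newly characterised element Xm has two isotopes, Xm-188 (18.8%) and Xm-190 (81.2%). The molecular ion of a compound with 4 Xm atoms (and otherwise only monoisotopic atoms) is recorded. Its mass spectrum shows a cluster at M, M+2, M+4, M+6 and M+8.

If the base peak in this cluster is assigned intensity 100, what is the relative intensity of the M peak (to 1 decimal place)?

Binomial terms of (0.188 + 0.812)^4: M 0.0012, M+2 0.0216, M+4 0.1398, M+6 0.4026, M+8 0.4347 → M+8 is the base peak.
P(M+8) = C(4,4) × 0.188^0 × 0.812^4 = 1 × 1.0000 × 0.43473451 = 0.434735 (base)
P(M) = C(4,0) × 0.188^4 × 0.812^0 = 1 × 0.0012492 × 1.0000 = 0.001249
Relative intensity = 0.001249 / 0.434735 × 100 = 0.3

0.3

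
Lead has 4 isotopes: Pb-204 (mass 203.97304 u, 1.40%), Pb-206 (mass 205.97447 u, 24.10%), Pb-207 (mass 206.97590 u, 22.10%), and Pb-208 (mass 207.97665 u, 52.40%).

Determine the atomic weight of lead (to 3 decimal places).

Average mass = Σ (abundance × isotope mass) = 0.0140 × 203.97304 + 0.2410 × 205.97447 + 0.2210 × 206.97590 + 0.5240 × 207.97665
= 2.855623 + 49.639847 + 45.741674 + 108.979765 = 207.216909 u

207.217 u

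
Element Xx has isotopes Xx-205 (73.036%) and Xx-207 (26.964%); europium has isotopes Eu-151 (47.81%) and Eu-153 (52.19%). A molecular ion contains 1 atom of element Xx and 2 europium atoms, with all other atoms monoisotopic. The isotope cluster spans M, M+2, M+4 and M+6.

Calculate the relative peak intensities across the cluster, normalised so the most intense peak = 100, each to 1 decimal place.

Element Xx pattern (n=1): 0.73036 : 0.26964
Europium pattern (n=2): 0.22857961 : 0.49904078 : 0.27237961
Convolve the two distributions (both contribute in 2-u steps):
  M: 0.73036×0.22857961 = 0.166945
  M+2: 0.73036×0.49904078 + 0.26964×0.22857961 = 0.426114
  M+4: 0.73036×0.27237961 + 0.26964×0.49904078 = 0.333497
  M+6: 0.26964×0.27237961 = 0.073444
Scale to base peak (0.426114) = 100: 39.2 : 100.0 : 78.3 : 17.2

39.2 : 100.0 : 78.3 : 17.2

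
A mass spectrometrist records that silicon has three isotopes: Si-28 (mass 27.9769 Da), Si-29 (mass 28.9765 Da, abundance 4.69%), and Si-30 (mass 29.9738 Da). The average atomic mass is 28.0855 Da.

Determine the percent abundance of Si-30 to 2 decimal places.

3.09%

Let x and y be the fractions of Si-28 and Si-30. Then x + y = 1 − 0.0469 = 0.9531 and 27.9769x + 29.9738y = 28.0855 − 0.0469×28.9765 = 26.72650215.
Substituting: 27.9769x + 29.9738(0.9531 − x) = 26.72650215
(27.9769 − 29.9738)x = -1.84152663  ⇒  x = 0.92219, y = 0.03091
Si-28: 92.22%, Si-30: 3.09%.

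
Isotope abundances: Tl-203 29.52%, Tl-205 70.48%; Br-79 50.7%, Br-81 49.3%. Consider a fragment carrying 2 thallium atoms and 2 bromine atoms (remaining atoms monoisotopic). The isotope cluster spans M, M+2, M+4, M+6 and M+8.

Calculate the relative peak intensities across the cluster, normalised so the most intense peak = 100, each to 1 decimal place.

6.3 : 42.2 : 100.0 : 97.9 : 33.8

Thallium pattern (n=2): 0.08714304 : 0.41611392 : 0.49674304
Bromine pattern (n=2): 0.257049 : 0.499902 : 0.243049
Convolve the two distributions (both contribute in 2-u steps):
  M: 0.08714304×0.257049 = 0.022400
  M+2: 0.08714304×0.499902 + 0.41611392×0.257049 = 0.150525
  M+4: 0.08714304×0.243049 + 0.41611392×0.499902 + 0.49674304×0.257049 = 0.356884
  M+6: 0.41611392×0.243049 + 0.49674304×0.499902 = 0.349459
  M+8: 0.49674304×0.243049 = 0.120733
Scale to base peak (0.356884) = 100: 6.3 : 42.2 : 100.0 : 97.9 : 33.8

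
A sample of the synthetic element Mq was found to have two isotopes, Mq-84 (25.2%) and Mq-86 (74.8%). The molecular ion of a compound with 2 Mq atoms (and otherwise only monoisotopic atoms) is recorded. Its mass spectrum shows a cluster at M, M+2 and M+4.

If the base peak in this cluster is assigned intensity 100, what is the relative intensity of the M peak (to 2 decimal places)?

11.35

Term probabilities: M 0.0635, M+2 0.3770, M+4 0.5595. Base peak = M+4.
P(M+4) = C(2,2) × 0.252^0 × 0.748^2 = 1 × 1.0000 × 0.559504 = 0.559504 (base)
P(M) = C(2,0) × 0.252^2 × 0.748^0 = 1 × 0.063504 × 1.0000 = 0.063504
Relative intensity = 0.063504 / 0.559504 × 100 = 11.35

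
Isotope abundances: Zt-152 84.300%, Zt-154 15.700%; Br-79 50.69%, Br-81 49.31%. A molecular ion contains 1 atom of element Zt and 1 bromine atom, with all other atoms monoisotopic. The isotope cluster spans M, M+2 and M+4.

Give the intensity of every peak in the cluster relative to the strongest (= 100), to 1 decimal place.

Element Zt pattern (n=1): 0.8430 : 0.1570
Bromine pattern (n=1): 0.5069 : 0.4931
Convolve the two distributions (both contribute in 2-u steps):
  M: 0.8430×0.5069 = 0.427317
  M+2: 0.8430×0.4931 + 0.1570×0.5069 = 0.495267
  M+4: 0.1570×0.4931 = 0.077417
Scale to base peak (0.495267) = 100: 86.3 : 100.0 : 15.6

86.3 : 100.0 : 15.6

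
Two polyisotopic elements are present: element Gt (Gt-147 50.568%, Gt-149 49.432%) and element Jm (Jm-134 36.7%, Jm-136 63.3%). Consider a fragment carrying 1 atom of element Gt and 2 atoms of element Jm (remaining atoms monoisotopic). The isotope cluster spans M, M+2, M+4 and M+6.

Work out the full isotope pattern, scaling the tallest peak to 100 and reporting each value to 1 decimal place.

Element Gt pattern (n=1): 0.50568 : 0.49432
Element Jm pattern (n=2): 0.134689 : 0.464622 : 0.400689
Convolve the two distributions (both contribute in 2-u steps):
  M: 0.50568×0.134689 = 0.068110
  M+2: 0.50568×0.464622 + 0.49432×0.134689 = 0.301530
  M+4: 0.50568×0.400689 + 0.49432×0.464622 = 0.432292
  M+6: 0.49432×0.400689 = 0.198069
Scale to base peak (0.432292) = 100: 15.8 : 69.8 : 100.0 : 45.8

15.8 : 69.8 : 100.0 : 45.8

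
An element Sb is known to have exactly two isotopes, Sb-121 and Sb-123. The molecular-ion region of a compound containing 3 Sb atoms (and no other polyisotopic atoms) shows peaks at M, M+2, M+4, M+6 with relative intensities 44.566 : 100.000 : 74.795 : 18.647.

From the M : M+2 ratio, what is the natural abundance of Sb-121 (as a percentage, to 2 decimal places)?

57.21%

Let p = fractional abundance of Sb-121. I(M+2)/I(M) = [C(3,1)·p^2·(1−p)] / p^3 = 3·(1−p)/p = 100.000/44.566 = 2.2439
(1−p)/p = 2.2439/3 = 0.7480  ⇒  p = 1/(1 + 0.7480) = 0.5721
Sb-121: 57.21%, Sb-123: 42.79%.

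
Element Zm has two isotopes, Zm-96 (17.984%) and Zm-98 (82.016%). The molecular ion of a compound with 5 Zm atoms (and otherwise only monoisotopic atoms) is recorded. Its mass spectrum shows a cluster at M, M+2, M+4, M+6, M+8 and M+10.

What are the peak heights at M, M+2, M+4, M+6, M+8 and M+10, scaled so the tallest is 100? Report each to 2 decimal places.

0.05 : 1.05 : 9.62 : 43.85 : 100.00 : 91.21

Expanding (0.17984 + 0.82016)^5:
P(M) = 0.17984^5 = 0.000188
P(M+2) = 5 × 0.17984^4 × 0.82016^1 = 0.004290
P(M+4) = 10 × 0.17984^3 × 0.82016^2 = 0.039125
P(M+6) = 10 × 0.17984^2 × 0.82016^3 = 0.178430
P(M+8) = 5 × 0.17984^1 × 0.82016^4 = 0.406865
P(M+10) = 0.82016^5 = 0.371102
The M+8 peak is largest (0.406865); scaling to 100 gives 0.05 : 1.05 : 9.62 : 43.85 : 100.00 : 91.21.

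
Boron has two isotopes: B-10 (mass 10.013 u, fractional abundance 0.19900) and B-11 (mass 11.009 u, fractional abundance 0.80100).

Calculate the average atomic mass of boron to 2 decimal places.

10.81 u

Average mass = Σ (abundance × isotope mass) = 0.19900 × 10.013 + 0.80100 × 11.009
= 1.9926 + 8.8182 = 10.8108 u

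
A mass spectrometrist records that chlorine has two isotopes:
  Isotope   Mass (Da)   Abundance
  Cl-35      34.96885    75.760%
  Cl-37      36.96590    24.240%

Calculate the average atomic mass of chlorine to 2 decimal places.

Weight each isotope mass by its fractional abundance: 0.75760 × 34.96885 + 0.24240 × 36.96590
= 26.492401 + 8.960534 = 35.452935 Da

35.45 Da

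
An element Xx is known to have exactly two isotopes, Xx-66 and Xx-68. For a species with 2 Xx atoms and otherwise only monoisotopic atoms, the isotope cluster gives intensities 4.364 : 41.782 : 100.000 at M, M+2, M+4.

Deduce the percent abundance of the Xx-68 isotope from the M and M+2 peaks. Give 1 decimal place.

82.7%

Write p for the Xx-66 fraction. I(M+2)/I(M) = [C(2,1)·p^1·(1−p)] / p^2 = 2·(1−p)/p = 41.782/4.364 = 9.5742
(1−p)/p = 9.5742/2 = 4.7871  ⇒  p = 1/(1 + 4.7871) = 0.1728
Xx-66: 17.3%, Xx-68: 82.7%.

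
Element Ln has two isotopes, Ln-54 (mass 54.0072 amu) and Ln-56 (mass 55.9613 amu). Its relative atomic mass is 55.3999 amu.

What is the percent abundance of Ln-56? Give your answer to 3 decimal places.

With x = fraction of Ln-54 (so Ln-56 is 1 − x):
54.0072·x + 55.9613·(1 − x) = 55.3999
(54.0072 − 55.9613)·x = 55.3999 − 55.9613
x = -0.5614 / -1.9541 = 0.28729 → 28.729% Ln-54, 71.271% Ln-56.

71.271%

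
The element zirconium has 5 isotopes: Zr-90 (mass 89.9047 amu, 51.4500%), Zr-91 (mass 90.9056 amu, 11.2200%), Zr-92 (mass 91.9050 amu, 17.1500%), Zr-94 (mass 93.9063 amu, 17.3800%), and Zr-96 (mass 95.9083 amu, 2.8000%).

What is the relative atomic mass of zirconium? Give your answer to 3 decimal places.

Weight each isotope mass by its fractional abundance: 0.514500 × 89.9047 + 0.112200 × 90.9056 + 0.171500 × 91.9050 + 0.173800 × 93.9063 + 0.028000 × 95.9083
= 46.25597 + 10.19961 + 15.76171 + 16.32091 + 2.68543 = 91.22363 amu

91.224 amu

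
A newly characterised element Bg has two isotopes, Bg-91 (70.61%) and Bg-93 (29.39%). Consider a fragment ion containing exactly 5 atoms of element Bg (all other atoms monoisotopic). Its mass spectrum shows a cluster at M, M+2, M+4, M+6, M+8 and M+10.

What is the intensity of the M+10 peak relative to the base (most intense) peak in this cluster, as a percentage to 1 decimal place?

Binomial terms of (0.7061 + 0.2939)^5: M 0.1755, M+2 0.3653, M+4 0.3041, M+6 0.1266, M+8 0.0263, M+10 0.0022 → M+2 is the base peak.
P(M+2) = C(5,1) × 0.7061^4 × 0.2939^1 = 5 × 0.24857923 × 0.2939 = 0.365287 (base)
P(M+10) = C(5,5) × 0.7061^0 × 0.2939^5 = 1 × 1.0000 × 0.00219279 = 0.002193
Relative intensity = 0.002193 / 0.365287 × 100 = 0.6

0.6%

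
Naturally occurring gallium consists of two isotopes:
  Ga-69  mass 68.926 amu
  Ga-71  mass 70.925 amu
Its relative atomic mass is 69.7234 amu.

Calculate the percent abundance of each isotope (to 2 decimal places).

With x = fraction of Ga-69 (so Ga-71 is 1 − x):
68.926·x + 70.925·(1 − x) = 69.7234
(68.926 − 70.925)·x = 69.7234 − 70.925
x = -1.2016 / -1.999 = 0.60110 → 60.11% Ga-69, 39.89% Ga-71.

Ga-69: 60.11%, Ga-71: 39.89%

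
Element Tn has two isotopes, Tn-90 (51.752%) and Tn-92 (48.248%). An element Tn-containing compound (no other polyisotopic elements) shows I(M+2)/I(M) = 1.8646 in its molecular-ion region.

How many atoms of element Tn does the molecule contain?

The M+2/M ratio from n Tn atoms is n · q/p = n · 0.48248/0.51752.
n = 1.8646 × 0.51752/0.48248 = 2.00 ≈ 2

2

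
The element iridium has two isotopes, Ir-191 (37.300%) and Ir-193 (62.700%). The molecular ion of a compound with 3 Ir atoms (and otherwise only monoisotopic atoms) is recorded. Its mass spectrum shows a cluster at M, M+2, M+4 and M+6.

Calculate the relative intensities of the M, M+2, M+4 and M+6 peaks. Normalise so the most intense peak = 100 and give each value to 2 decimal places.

11.80 : 59.49 : 100.00 : 56.03

The 3 Ir atoms are independent, so intensities follow the terms of (0.37300 + 0.62700)^3.
P(M) = 0.37300^3 = 0.051895
P(M+2) = 3 × 0.37300^2 × 0.62700^1 = 0.261702
P(M+4) = 3 × 0.37300^1 × 0.62700^2 = 0.439911
P(M+6) = 0.62700^3 = 0.246492
The M+4 peak is largest (0.439911); scaling to 100 gives 11.80 : 59.49 : 100.00 : 56.03.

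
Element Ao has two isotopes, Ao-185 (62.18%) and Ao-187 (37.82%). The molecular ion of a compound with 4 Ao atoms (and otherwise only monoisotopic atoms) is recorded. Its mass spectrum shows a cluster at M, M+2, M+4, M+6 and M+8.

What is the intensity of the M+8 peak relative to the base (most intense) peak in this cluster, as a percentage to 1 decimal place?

Binomial terms of (0.6218 + 0.3782)^4: M 0.1495, M+2 0.3637, M+4 0.3318, M+6 0.1345, M+8 0.0205 → M+2 is the base peak.
P(M+2) = C(4,1) × 0.6218^3 × 0.3782^1 = 4 × 0.24040979 × 0.3782 = 0.363692 (base)
P(M+8) = C(4,4) × 0.6218^0 × 0.3782^4 = 1 × 1.0000 × 0.02045908 = 0.020459
Relative intensity = 0.020459 / 0.363692 × 100 = 5.6

5.6%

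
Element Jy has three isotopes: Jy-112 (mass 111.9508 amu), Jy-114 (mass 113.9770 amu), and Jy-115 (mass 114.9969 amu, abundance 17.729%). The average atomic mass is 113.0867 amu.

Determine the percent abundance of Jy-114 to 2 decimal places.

Let x and y be the fractions of Jy-112 and Jy-114. Then x + y = 1 − 0.17729 = 0.82271 and 111.9508x + 113.9770y = 113.0867 − 0.17729×114.9969 = 92.698899599.
Substituting: 111.9508x + 113.9770(0.82271 − x) = 92.698899599
(111.9508 − 113.9770)x = -1.071118071  ⇒  x = 0.52863, y = 0.29408
Jy-112: 52.86%, Jy-114: 29.41%.

29.41%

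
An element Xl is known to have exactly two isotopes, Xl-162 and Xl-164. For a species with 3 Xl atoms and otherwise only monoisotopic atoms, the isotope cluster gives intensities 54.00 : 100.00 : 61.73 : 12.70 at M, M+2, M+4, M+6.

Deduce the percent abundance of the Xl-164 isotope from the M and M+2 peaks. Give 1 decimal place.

38.2%

Let p = fractional abundance of Xl-162. I(M+2)/I(M) = [C(3,1)·p^2·(1−p)] / p^3 = 3·(1−p)/p = 100.00/54.00 = 1.8519
(1−p)/p = 1.8519/3 = 0.6173  ⇒  p = 1/(1 + 0.6173) = 0.6183
Xl-162: 61.8%, Xl-164: 38.2%.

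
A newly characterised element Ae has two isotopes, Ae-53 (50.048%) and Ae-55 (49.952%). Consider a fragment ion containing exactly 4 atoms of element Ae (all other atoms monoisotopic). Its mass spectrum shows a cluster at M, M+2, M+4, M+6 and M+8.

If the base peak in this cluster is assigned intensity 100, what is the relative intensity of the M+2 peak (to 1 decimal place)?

Term probabilities: M 0.0627, M+2 0.2505, M+4 0.3750, M+6 0.2495, M+8 0.0623. Base peak = M+4.
P(M+4) = C(4,2) × 0.50048^2 × 0.49952^2 = 6 × 0.25048023 × 0.24952023 = 0.374999 (base)
P(M+2) = C(4,1) × 0.50048^3 × 0.49952^1 = 4 × 0.12536035 × 0.49952 = 0.250480
Relative intensity = 0.250480 / 0.374999 × 100 = 66.8

66.8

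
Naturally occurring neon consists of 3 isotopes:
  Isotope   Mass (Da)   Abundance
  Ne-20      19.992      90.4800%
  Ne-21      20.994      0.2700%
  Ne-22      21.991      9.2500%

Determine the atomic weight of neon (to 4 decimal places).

20.1796 Da

Average mass = Σ (abundance × isotope mass) = 0.904800 × 19.992 + 0.002700 × 20.994 + 0.092500 × 21.991
= 18.08876 + 0.05668 + 2.03417 = 20.17961 Da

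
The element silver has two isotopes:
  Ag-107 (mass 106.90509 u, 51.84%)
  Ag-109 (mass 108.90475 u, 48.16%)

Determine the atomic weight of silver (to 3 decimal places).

107.868 u

The abundance-weighted mean is 0.5184 × 106.90509 + 0.4816 × 108.90475
= 55.419599 + 52.448528 = 107.868127 u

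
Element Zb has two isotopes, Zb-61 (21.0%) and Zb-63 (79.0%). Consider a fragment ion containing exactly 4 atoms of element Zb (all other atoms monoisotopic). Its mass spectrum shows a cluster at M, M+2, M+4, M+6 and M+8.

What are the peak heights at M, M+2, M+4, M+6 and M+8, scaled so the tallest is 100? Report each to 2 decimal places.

0.47 : 7.07 : 39.87 : 100.00 : 94.05

The 4 Zb atoms are independent, so intensities follow the terms of (0.210 + 0.790)^4.
P(M) = 0.210^4 = 0.001945
P(M+2) = 4 × 0.210^3 × 0.790^1 = 0.029265
P(M+4) = 6 × 0.210^2 × 0.790^2 = 0.165137
P(M+6) = 4 × 0.210^1 × 0.790^3 = 0.414153
P(M+8) = 0.790^4 = 0.389501
The M+6 peak is largest (0.414153); scaling to 100 gives 0.47 : 7.07 : 39.87 : 100.00 : 94.05.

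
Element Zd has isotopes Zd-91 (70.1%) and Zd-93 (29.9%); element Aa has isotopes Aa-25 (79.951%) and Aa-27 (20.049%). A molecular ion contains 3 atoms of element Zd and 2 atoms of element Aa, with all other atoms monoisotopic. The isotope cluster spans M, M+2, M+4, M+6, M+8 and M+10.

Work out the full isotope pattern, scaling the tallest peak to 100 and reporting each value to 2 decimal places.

56.14 : 100.00 : 70.20 : 24.24 : 4.11 : 0.27

Element Zd pattern (n=3): 0.3444721 : 0.4407867 : 0.1880103 : 0.0267309
Element Aa pattern (n=2): 0.63921624 : 0.32058752 : 0.04019624
Convolve the two distributions (both contribute in 2-u steps):
  M: 0.3444721×0.63921624 = 0.220192
  M+2: 0.3444721×0.32058752 + 0.4407867×0.63921624 = 0.392191
  M+4: 0.3444721×0.04019624 + 0.4407867×0.32058752 + 0.1880103×0.63921624 = 0.275336
  M+6: 0.4407867×0.04019624 + 0.1880103×0.32058752 + 0.0267309×0.63921624 = 0.095079
  M+8: 0.1880103×0.04019624 + 0.0267309×0.32058752 = 0.016127
  M+10: 0.0267309×0.04019624 = 0.001074
Scale to base peak (0.392191) = 100: 56.14 : 100.00 : 70.20 : 24.24 : 4.11 : 0.27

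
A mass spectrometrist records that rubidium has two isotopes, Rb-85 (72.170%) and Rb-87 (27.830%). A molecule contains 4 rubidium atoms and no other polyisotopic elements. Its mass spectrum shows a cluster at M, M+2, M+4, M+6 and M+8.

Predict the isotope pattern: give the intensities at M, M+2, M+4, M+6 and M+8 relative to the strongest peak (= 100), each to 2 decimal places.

64.83 : 100.00 : 57.84 : 14.87 : 1.43

The 4 Rb atoms are independent, so intensities follow the terms of (0.72170 + 0.27830)^4.
P(M) = 0.72170^4 = 0.271286
P(M+2) = 4 × 0.72170^3 × 0.27830^1 = 0.418450
P(M+4) = 6 × 0.72170^2 × 0.27830^2 = 0.242042
P(M+6) = 4 × 0.72170^1 × 0.27830^3 = 0.062224
P(M+8) = 0.27830^4 = 0.005999
The M+2 peak is largest (0.418450); scaling to 100 gives 64.83 : 100.00 : 57.84 : 14.87 : 1.43.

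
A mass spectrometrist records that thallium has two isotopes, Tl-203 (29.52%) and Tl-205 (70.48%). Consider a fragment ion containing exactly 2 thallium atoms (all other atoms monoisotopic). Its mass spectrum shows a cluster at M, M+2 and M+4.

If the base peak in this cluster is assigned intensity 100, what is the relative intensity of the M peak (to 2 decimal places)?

Binomial terms of (0.2952 + 0.7048)^2: M 0.0871, M+2 0.4161, M+4 0.4967 → M+4 is the base peak.
P(M+4) = C(2,2) × 0.2952^0 × 0.7048^2 = 1 × 1.0000 × 0.49674304 = 0.496743 (base)
P(M) = C(2,0) × 0.2952^2 × 0.7048^0 = 1 × 0.08714304 × 1.0000 = 0.087143
Relative intensity = 0.087143 / 0.496743 × 100 = 17.54

17.54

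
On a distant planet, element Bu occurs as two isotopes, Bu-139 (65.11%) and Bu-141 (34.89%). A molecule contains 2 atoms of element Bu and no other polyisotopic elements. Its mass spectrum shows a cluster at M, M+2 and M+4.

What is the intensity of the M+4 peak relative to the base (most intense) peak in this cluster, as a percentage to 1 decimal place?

26.8%

Term probabilities: M 0.4239, M+2 0.4543, M+4 0.1217. Base peak = M+2.
P(M+2) = C(2,1) × 0.6511^1 × 0.3489^1 = 2 × 0.6511 × 0.3489 = 0.454338 (base)
P(M+4) = C(2,2) × 0.6511^0 × 0.3489^2 = 1 × 1.0000 × 0.12173121 = 0.121731
Relative intensity = 0.121731 / 0.454338 × 100 = 26.8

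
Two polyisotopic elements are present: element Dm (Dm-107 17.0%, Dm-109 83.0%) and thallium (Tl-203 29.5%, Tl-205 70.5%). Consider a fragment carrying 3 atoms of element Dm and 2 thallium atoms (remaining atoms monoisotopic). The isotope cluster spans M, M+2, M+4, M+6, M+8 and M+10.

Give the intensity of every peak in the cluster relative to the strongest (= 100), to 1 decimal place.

0.1 : 2.0 : 15.3 : 56.2 : 100.0 : 68.9

Element Dm pattern (n=3): 0.004913 : 0.071961 : 0.351339 : 0.571787
Thallium pattern (n=2): 0.087025 : 0.41595 : 0.497025
Convolve the two distributions (both contribute in 2-u steps):
  M: 0.004913×0.087025 = 0.000428
  M+2: 0.004913×0.41595 + 0.071961×0.087025 = 0.008306
  M+4: 0.004913×0.497025 + 0.071961×0.41595 + 0.351339×0.087025 = 0.062949
  M+6: 0.071961×0.497025 + 0.351339×0.41595 + 0.571787×0.087025 = 0.231666
  M+8: 0.351339×0.497025 + 0.571787×0.41595 = 0.412459
  M+10: 0.571787×0.497025 = 0.284192
Scale to base peak (0.412459) = 100: 0.1 : 2.0 : 15.3 : 56.2 : 100.0 : 68.9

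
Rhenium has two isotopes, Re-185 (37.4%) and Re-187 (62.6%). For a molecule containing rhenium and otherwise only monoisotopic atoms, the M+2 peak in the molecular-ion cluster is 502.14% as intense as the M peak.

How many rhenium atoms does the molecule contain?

The M+2/M ratio from n Re atoms is n · q/p = n · 0.626/0.374.
n = 5.0214 × 0.374/0.626 = 3.00 ≈ 3

3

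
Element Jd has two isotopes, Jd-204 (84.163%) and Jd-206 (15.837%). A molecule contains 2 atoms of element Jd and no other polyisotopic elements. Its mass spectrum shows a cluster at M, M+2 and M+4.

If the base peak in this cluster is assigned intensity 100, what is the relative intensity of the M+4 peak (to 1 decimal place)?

3.5

Term probabilities: M 0.7083, M+2 0.2666, M+4 0.0251. Base peak = M.
P(M) = C(2,0) × 0.84163^2 × 0.15837^0 = 1 × 0.70834106 × 1.0000 = 0.708341 (base)
P(M+4) = C(2,2) × 0.84163^0 × 0.15837^2 = 1 × 1.0000 × 0.02508106 = 0.025081
Relative intensity = 0.025081 / 0.708341 × 100 = 3.5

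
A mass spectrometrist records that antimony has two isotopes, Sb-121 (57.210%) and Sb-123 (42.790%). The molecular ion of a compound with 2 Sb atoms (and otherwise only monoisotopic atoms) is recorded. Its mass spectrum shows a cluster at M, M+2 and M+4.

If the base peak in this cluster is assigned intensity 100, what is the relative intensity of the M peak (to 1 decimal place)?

Term probabilities: M 0.3273, M+2 0.4896, M+4 0.1831. Base peak = M+2.
P(M+2) = C(2,1) × 0.57210^1 × 0.42790^1 = 2 × 0.5721 × 0.4279 = 0.489603 (base)
P(M) = C(2,0) × 0.57210^2 × 0.42790^0 = 1 × 0.32729841 × 1.0000 = 0.327298
Relative intensity = 0.327298 / 0.489603 × 100 = 66.8

66.8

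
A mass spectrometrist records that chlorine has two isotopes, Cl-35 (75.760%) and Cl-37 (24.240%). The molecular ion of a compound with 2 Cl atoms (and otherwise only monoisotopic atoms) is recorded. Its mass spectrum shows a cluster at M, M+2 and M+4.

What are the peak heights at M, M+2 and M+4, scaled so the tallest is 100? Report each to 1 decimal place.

100.0 : 64.0 : 10.2

The 2 Cl atoms are independent, so intensities follow the terms of (0.75760 + 0.24240)^2.
P(M) = 0.75760^2 = 0.573958
P(M+2) = 2 × 0.75760^1 × 0.24240^1 = 0.367284
P(M+4) = 0.24240^2 = 0.058758
The M peak is largest (0.573958); scaling to 100 gives 100.0 : 64.0 : 10.2.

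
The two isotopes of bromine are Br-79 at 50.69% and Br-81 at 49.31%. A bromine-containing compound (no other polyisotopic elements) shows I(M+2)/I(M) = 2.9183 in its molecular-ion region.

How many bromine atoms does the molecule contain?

3

The M+2/M ratio from n Br atoms is n · q/p = n · 0.4931/0.5069.
n = 2.9183 × 0.5069/0.4931 = 3.00 ≈ 3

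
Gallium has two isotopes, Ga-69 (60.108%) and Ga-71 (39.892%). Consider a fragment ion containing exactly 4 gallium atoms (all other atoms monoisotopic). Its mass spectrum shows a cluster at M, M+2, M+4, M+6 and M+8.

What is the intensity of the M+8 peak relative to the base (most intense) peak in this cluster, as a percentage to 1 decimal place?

Term probabilities: M 0.1305, M+2 0.3465, M+4 0.3450, M+6 0.1526, M+8 0.0253. Base peak = M+2.
P(M+2) = C(4,1) × 0.60108^3 × 0.39892^1 = 4 × 0.2171685 × 0.39892 = 0.346531 (base)
P(M+8) = C(4,4) × 0.60108^0 × 0.39892^4 = 1 × 1.0000 × 0.02532464 = 0.025325
Relative intensity = 0.025325 / 0.346531 × 100 = 7.3

7.3%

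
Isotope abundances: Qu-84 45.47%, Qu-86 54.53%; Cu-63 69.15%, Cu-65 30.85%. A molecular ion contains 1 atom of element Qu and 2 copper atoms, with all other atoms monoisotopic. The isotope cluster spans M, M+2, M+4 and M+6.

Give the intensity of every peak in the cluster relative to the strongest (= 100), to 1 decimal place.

47.8 : 100.0 : 60.7 : 11.4

Element Qu pattern (n=1): 0.4547 : 0.5453
Copper pattern (n=2): 0.47817225 : 0.4266555 : 0.09517225
Convolve the two distributions (both contribute in 2-u steps):
  M: 0.4547×0.47817225 = 0.217425
  M+2: 0.4547×0.4266555 + 0.5453×0.47817225 = 0.454748
  M+4: 0.4547×0.09517225 + 0.5453×0.4266555 = 0.275930
  M+6: 0.5453×0.09517225 = 0.051897
Scale to base peak (0.454748) = 100: 47.8 : 100.0 : 60.7 : 11.4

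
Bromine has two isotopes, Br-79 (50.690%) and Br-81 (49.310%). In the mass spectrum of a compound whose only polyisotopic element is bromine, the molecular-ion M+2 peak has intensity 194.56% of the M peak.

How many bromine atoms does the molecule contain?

With n Br atoms, P(M+2)/P(M) = C(n,1)·p^(n−1)q / p^n = n·q/p = n · 0.49310/0.50690.
n = 1.9456 × 0.50690/0.49310 = 2.00 ≈ 2

2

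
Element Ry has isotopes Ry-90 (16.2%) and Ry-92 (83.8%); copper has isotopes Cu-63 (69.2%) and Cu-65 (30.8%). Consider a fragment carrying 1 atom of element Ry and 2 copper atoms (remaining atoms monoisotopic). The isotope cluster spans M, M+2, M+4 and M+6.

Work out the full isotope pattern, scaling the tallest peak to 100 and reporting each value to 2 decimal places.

Element Ry pattern (n=1): 0.1620 : 0.8380
Copper pattern (n=2): 0.478864 : 0.426272 : 0.094864
Convolve the two distributions (both contribute in 2-u steps):
  M: 0.1620×0.478864 = 0.077576
  M+2: 0.1620×0.426272 + 0.8380×0.478864 = 0.470344
  M+4: 0.1620×0.094864 + 0.8380×0.426272 = 0.372584
  M+6: 0.8380×0.094864 = 0.079496
Scale to base peak (0.470344) = 100: 16.49 : 100.00 : 79.22 : 16.90

16.49 : 100.00 : 79.22 : 16.90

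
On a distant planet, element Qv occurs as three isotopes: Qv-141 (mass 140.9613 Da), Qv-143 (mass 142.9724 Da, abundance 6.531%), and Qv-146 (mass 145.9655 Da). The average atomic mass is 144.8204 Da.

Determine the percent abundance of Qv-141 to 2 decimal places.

18.98%

Let x and y be the fractions of Qv-141 and Qv-146. Then x + y = 1 − 0.06531 = 0.93469 and 140.9613x + 145.9655y = 144.8204 − 0.06531×142.9724 = 135.482872556.
Substituting: 140.9613x + 145.9655(0.93469 − x) = 135.482872556
(140.9613 − 145.9655)x = -0.949620639  ⇒  x = 0.18976, y = 0.74493
Qv-141: 18.98%, Qv-146: 74.49%.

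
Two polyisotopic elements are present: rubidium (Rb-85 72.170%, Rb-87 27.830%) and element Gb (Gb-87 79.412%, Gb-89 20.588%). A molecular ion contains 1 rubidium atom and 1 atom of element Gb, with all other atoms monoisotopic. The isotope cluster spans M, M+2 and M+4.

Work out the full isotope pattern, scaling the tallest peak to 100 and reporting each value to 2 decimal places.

Rubidium pattern (n=1): 0.7217 : 0.2783
Element Gb pattern (n=1): 0.79412 : 0.20588
Convolve the two distributions (both contribute in 2-u steps):
  M: 0.7217×0.79412 = 0.573116
  M+2: 0.7217×0.20588 + 0.2783×0.79412 = 0.369587
  M+4: 0.2783×0.20588 = 0.057296
Scale to base peak (0.573116) = 100: 100.00 : 64.49 : 10.00

100.00 : 64.49 : 10.00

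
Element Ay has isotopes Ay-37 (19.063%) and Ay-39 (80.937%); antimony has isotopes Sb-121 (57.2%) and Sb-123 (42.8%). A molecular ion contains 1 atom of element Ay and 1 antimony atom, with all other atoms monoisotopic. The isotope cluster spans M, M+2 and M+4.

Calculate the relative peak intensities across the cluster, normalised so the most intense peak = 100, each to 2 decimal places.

20.02 : 100.00 : 63.61

Element Ay pattern (n=1): 0.19063 : 0.80937
Antimony pattern (n=1): 0.5720 : 0.4280
Convolve the two distributions (both contribute in 2-u steps):
  M: 0.19063×0.5720 = 0.109040
  M+2: 0.19063×0.4280 + 0.80937×0.5720 = 0.544549
  M+4: 0.80937×0.4280 = 0.346410
Scale to base peak (0.544549) = 100: 20.02 : 100.00 : 63.61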